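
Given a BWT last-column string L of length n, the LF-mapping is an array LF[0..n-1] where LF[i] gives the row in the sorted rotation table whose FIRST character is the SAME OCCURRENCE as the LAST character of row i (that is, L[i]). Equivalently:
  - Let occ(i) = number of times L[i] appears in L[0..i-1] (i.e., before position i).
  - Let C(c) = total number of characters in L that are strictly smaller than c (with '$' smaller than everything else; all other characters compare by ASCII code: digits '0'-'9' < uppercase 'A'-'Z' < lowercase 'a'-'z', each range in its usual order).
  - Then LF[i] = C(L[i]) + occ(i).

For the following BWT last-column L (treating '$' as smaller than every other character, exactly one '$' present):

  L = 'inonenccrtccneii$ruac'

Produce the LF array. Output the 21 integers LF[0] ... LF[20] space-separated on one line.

Answer: 9 12 16 13 7 14 2 3 17 19 4 5 15 8 10 11 0 18 20 1 6

Derivation:
Char counts: '$':1, 'a':1, 'c':5, 'e':2, 'i':3, 'n':4, 'o':1, 'r':2, 't':1, 'u':1
C (first-col start): C('$')=0, C('a')=1, C('c')=2, C('e')=7, C('i')=9, C('n')=12, C('o')=16, C('r')=17, C('t')=19, C('u')=20
L[0]='i': occ=0, LF[0]=C('i')+0=9+0=9
L[1]='n': occ=0, LF[1]=C('n')+0=12+0=12
L[2]='o': occ=0, LF[2]=C('o')+0=16+0=16
L[3]='n': occ=1, LF[3]=C('n')+1=12+1=13
L[4]='e': occ=0, LF[4]=C('e')+0=7+0=7
L[5]='n': occ=2, LF[5]=C('n')+2=12+2=14
L[6]='c': occ=0, LF[6]=C('c')+0=2+0=2
L[7]='c': occ=1, LF[7]=C('c')+1=2+1=3
L[8]='r': occ=0, LF[8]=C('r')+0=17+0=17
L[9]='t': occ=0, LF[9]=C('t')+0=19+0=19
L[10]='c': occ=2, LF[10]=C('c')+2=2+2=4
L[11]='c': occ=3, LF[11]=C('c')+3=2+3=5
L[12]='n': occ=3, LF[12]=C('n')+3=12+3=15
L[13]='e': occ=1, LF[13]=C('e')+1=7+1=8
L[14]='i': occ=1, LF[14]=C('i')+1=9+1=10
L[15]='i': occ=2, LF[15]=C('i')+2=9+2=11
L[16]='$': occ=0, LF[16]=C('$')+0=0+0=0
L[17]='r': occ=1, LF[17]=C('r')+1=17+1=18
L[18]='u': occ=0, LF[18]=C('u')+0=20+0=20
L[19]='a': occ=0, LF[19]=C('a')+0=1+0=1
L[20]='c': occ=4, LF[20]=C('c')+4=2+4=6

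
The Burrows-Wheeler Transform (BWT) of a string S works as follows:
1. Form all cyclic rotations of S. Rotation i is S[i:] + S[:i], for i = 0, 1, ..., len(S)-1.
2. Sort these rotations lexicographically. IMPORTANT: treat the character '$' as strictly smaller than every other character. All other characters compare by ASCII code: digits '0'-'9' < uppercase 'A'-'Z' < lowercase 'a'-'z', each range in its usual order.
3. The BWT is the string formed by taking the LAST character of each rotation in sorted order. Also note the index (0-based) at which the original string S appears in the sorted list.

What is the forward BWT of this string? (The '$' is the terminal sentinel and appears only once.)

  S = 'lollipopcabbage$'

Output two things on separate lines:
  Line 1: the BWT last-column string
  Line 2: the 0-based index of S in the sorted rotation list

Answer: ecbbapgallo$lpoi
11

Derivation:
All 16 rotations (rotation i = S[i:]+S[:i]):
  rot[0] = lollipopcabbage$
  rot[1] = ollipopcabbage$l
  rot[2] = llipopcabbage$lo
  rot[3] = lipopcabbage$lol
  rot[4] = ipopcabbage$loll
  rot[5] = popcabbage$lolli
  rot[6] = opcabbage$lollip
  rot[7] = pcabbage$lollipo
  rot[8] = cabbage$lollipop
  rot[9] = abbage$lollipopc
  rot[10] = bbage$lollipopca
  rot[11] = bage$lollipopcab
  rot[12] = age$lollipopcabb
  rot[13] = ge$lollipopcabba
  rot[14] = e$lollipopcabbag
  rot[15] = $lollipopcabbage
Sorted (with $ < everything):
  sorted[0] = $lollipopcabbage  (last char: 'e')
  sorted[1] = abbage$lollipopc  (last char: 'c')
  sorted[2] = age$lollipopcabb  (last char: 'b')
  sorted[3] = bage$lollipopcab  (last char: 'b')
  sorted[4] = bbage$lollipopca  (last char: 'a')
  sorted[5] = cabbage$lollipop  (last char: 'p')
  sorted[6] = e$lollipopcabbag  (last char: 'g')
  sorted[7] = ge$lollipopcabba  (last char: 'a')
  sorted[8] = ipopcabbage$loll  (last char: 'l')
  sorted[9] = lipopcabbage$lol  (last char: 'l')
  sorted[10] = llipopcabbage$lo  (last char: 'o')
  sorted[11] = lollipopcabbage$  (last char: '$')
  sorted[12] = ollipopcabbage$l  (last char: 'l')
  sorted[13] = opcabbage$lollip  (last char: 'p')
  sorted[14] = pcabbage$lollipo  (last char: 'o')
  sorted[15] = popcabbage$lolli  (last char: 'i')
Last column: ecbbapgallo$lpoi
Original string S is at sorted index 11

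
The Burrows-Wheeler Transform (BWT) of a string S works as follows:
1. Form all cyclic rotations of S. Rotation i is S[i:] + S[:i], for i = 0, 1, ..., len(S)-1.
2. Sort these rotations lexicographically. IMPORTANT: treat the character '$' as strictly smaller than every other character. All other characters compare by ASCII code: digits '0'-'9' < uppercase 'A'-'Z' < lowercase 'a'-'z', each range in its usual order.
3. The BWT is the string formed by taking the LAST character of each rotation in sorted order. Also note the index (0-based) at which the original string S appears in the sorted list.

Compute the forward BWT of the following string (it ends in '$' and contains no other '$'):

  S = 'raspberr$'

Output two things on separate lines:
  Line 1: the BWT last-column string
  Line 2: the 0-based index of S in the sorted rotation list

All 9 rotations (rotation i = S[i:]+S[:i]):
  rot[0] = raspberr$
  rot[1] = aspberr$r
  rot[2] = spberr$ra
  rot[3] = pberr$ras
  rot[4] = berr$rasp
  rot[5] = err$raspb
  rot[6] = rr$raspbe
  rot[7] = r$raspber
  rot[8] = $raspberr
Sorted (with $ < everything):
  sorted[0] = $raspberr  (last char: 'r')
  sorted[1] = aspberr$r  (last char: 'r')
  sorted[2] = berr$rasp  (last char: 'p')
  sorted[3] = err$raspb  (last char: 'b')
  sorted[4] = pberr$ras  (last char: 's')
  sorted[5] = r$raspber  (last char: 'r')
  sorted[6] = raspberr$  (last char: '$')
  sorted[7] = rr$raspbe  (last char: 'e')
  sorted[8] = spberr$ra  (last char: 'a')
Last column: rrpbsr$ea
Original string S is at sorted index 6

Answer: rrpbsr$ea
6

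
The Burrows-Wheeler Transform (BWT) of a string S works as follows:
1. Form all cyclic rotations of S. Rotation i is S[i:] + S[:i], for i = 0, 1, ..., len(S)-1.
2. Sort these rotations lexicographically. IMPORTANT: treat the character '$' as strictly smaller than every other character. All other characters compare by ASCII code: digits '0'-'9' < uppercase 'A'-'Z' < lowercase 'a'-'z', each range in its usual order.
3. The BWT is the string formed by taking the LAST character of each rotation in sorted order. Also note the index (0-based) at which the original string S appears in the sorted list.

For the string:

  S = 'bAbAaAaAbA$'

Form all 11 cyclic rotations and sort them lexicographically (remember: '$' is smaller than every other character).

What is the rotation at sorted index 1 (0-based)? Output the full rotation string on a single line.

All 11 rotations (rotation i = S[i:]+S[:i]):
  rot[0] = bAbAaAaAbA$
  rot[1] = AbAaAaAbA$b
  rot[2] = bAaAaAbA$bA
  rot[3] = AaAaAbA$bAb
  rot[4] = aAaAbA$bAbA
  rot[5] = AaAbA$bAbAa
  rot[6] = aAbA$bAbAaA
  rot[7] = AbA$bAbAaAa
  rot[8] = bA$bAbAaAaA
  rot[9] = A$bAbAaAaAb
  rot[10] = $bAbAaAaAbA
Sorted (with $ < everything):
  sorted[0] = $bAbAaAaAbA
  sorted[1] = A$bAbAaAaAb
  sorted[2] = AaAaAbA$bAb
  sorted[3] = AaAbA$bAbAa
  sorted[4] = AbA$bAbAaAa
  sorted[5] = AbAaAaAbA$b
  sorted[6] = aAaAbA$bAbA
  sorted[7] = aAbA$bAbAaA
  sorted[8] = bA$bAbAaAaA
  sorted[9] = bAaAaAbA$bA
  sorted[10] = bAbAaAaAbA$
sorted[1] = A$bAbAaAaAb

Answer: A$bAbAaAaAb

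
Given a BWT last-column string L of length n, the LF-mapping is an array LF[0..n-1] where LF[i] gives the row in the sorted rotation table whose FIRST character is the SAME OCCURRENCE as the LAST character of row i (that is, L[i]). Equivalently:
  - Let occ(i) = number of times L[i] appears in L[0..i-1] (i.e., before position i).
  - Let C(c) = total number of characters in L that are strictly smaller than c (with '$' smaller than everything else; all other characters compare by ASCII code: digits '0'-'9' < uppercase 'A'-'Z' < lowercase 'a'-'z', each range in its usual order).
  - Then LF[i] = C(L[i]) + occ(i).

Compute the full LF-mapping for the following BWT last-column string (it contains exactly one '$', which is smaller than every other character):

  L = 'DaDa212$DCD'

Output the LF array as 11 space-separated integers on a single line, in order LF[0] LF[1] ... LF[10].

Answer: 5 9 6 10 2 1 3 0 7 4 8

Derivation:
Char counts: '$':1, '1':1, '2':2, 'C':1, 'D':4, 'a':2
C (first-col start): C('$')=0, C('1')=1, C('2')=2, C('C')=4, C('D')=5, C('a')=9
L[0]='D': occ=0, LF[0]=C('D')+0=5+0=5
L[1]='a': occ=0, LF[1]=C('a')+0=9+0=9
L[2]='D': occ=1, LF[2]=C('D')+1=5+1=6
L[3]='a': occ=1, LF[3]=C('a')+1=9+1=10
L[4]='2': occ=0, LF[4]=C('2')+0=2+0=2
L[5]='1': occ=0, LF[5]=C('1')+0=1+0=1
L[6]='2': occ=1, LF[6]=C('2')+1=2+1=3
L[7]='$': occ=0, LF[7]=C('$')+0=0+0=0
L[8]='D': occ=2, LF[8]=C('D')+2=5+2=7
L[9]='C': occ=0, LF[9]=C('C')+0=4+0=4
L[10]='D': occ=3, LF[10]=C('D')+3=5+3=8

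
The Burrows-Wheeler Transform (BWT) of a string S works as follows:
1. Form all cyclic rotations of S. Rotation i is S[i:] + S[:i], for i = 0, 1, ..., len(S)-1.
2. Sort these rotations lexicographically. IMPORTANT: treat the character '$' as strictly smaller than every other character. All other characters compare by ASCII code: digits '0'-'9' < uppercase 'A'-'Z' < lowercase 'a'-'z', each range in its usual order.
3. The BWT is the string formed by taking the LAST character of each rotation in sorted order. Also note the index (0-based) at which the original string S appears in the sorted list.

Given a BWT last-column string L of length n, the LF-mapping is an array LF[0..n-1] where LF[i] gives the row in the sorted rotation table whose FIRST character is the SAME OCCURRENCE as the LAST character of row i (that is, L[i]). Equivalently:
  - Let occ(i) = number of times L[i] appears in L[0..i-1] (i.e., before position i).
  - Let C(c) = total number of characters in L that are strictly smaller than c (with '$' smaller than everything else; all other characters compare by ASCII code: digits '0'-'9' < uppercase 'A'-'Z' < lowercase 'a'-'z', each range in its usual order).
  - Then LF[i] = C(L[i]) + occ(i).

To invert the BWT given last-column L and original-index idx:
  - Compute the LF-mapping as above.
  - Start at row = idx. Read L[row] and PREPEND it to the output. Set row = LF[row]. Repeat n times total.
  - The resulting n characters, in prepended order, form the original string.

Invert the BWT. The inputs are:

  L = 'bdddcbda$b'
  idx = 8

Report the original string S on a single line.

Answer: dbcbddadb$

Derivation:
LF mapping: 2 6 7 8 5 3 9 1 0 4
Walk LF starting at row 8, prepending L[row]:
  step 1: row=8, L[8]='$', prepend. Next row=LF[8]=0
  step 2: row=0, L[0]='b', prepend. Next row=LF[0]=2
  step 3: row=2, L[2]='d', prepend. Next row=LF[2]=7
  step 4: row=7, L[7]='a', prepend. Next row=LF[7]=1
  step 5: row=1, L[1]='d', prepend. Next row=LF[1]=6
  step 6: row=6, L[6]='d', prepend. Next row=LF[6]=9
  step 7: row=9, L[9]='b', prepend. Next row=LF[9]=4
  step 8: row=4, L[4]='c', prepend. Next row=LF[4]=5
  step 9: row=5, L[5]='b', prepend. Next row=LF[5]=3
  step 10: row=3, L[3]='d', prepend. Next row=LF[3]=8
Reversed output: dbcbddadb$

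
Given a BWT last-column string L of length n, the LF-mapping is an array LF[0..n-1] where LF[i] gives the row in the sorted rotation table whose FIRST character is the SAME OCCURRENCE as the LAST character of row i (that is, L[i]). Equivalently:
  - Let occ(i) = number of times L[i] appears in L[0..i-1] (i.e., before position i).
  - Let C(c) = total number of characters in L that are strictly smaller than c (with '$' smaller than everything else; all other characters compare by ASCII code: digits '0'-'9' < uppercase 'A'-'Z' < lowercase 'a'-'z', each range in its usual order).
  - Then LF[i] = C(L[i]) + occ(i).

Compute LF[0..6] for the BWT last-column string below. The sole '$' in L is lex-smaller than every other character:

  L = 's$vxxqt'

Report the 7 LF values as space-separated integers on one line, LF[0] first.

Answer: 2 0 4 5 6 1 3

Derivation:
Char counts: '$':1, 'q':1, 's':1, 't':1, 'v':1, 'x':2
C (first-col start): C('$')=0, C('q')=1, C('s')=2, C('t')=3, C('v')=4, C('x')=5
L[0]='s': occ=0, LF[0]=C('s')+0=2+0=2
L[1]='$': occ=0, LF[1]=C('$')+0=0+0=0
L[2]='v': occ=0, LF[2]=C('v')+0=4+0=4
L[3]='x': occ=0, LF[3]=C('x')+0=5+0=5
L[4]='x': occ=1, LF[4]=C('x')+1=5+1=6
L[5]='q': occ=0, LF[5]=C('q')+0=1+0=1
L[6]='t': occ=0, LF[6]=C('t')+0=3+0=3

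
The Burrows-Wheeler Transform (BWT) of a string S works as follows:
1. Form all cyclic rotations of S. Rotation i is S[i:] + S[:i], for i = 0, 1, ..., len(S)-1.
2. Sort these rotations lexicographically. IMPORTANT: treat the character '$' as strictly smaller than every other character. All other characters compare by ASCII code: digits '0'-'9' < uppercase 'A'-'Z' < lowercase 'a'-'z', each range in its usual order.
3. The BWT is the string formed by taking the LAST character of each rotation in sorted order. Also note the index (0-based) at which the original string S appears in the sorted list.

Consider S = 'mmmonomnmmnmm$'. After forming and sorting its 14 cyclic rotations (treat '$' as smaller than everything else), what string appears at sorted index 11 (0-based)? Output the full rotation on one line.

Answer: nomnmmnmm$mmmo

Derivation:
All 14 rotations (rotation i = S[i:]+S[:i]):
  rot[0] = mmmonomnmmnmm$
  rot[1] = mmonomnmmnmm$m
  rot[2] = monomnmmnmm$mm
  rot[3] = onomnmmnmm$mmm
  rot[4] = nomnmmnmm$mmmo
  rot[5] = omnmmnmm$mmmon
  rot[6] = mnmmnmm$mmmono
  rot[7] = nmmnmm$mmmonom
  rot[8] = mmnmm$mmmonomn
  rot[9] = mnmm$mmmonomnm
  rot[10] = nmm$mmmonomnmm
  rot[11] = mm$mmmonomnmmn
  rot[12] = m$mmmonomnmmnm
  rot[13] = $mmmonomnmmnmm
Sorted (with $ < everything):
  sorted[0] = $mmmonomnmmnmm
  sorted[1] = m$mmmonomnmmnm
  sorted[2] = mm$mmmonomnmmn
  sorted[3] = mmmonomnmmnmm$
  sorted[4] = mmnmm$mmmonomn
  sorted[5] = mmonomnmmnmm$m
  sorted[6] = mnmm$mmmonomnm
  sorted[7] = mnmmnmm$mmmono
  sorted[8] = monomnmmnmm$mm
  sorted[9] = nmm$mmmonomnmm
  sorted[10] = nmmnmm$mmmonom
  sorted[11] = nomnmmnmm$mmmo
  sorted[12] = omnmmnmm$mmmon
  sorted[13] = onomnmmnmm$mmm
sorted[11] = nomnmmnmm$mmmo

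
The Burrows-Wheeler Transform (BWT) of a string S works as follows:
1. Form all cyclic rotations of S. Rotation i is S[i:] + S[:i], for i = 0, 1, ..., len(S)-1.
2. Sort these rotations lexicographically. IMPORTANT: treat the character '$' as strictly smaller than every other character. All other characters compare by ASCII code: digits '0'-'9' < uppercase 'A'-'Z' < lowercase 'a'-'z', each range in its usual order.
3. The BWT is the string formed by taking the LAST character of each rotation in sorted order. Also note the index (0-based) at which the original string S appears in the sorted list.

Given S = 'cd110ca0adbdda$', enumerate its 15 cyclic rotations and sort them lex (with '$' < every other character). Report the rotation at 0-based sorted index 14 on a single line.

Answer: dda$cd110ca0adb

Derivation:
All 15 rotations (rotation i = S[i:]+S[:i]):
  rot[0] = cd110ca0adbdda$
  rot[1] = d110ca0adbdda$c
  rot[2] = 110ca0adbdda$cd
  rot[3] = 10ca0adbdda$cd1
  rot[4] = 0ca0adbdda$cd11
  rot[5] = ca0adbdda$cd110
  rot[6] = a0adbdda$cd110c
  rot[7] = 0adbdda$cd110ca
  rot[8] = adbdda$cd110ca0
  rot[9] = dbdda$cd110ca0a
  rot[10] = bdda$cd110ca0ad
  rot[11] = dda$cd110ca0adb
  rot[12] = da$cd110ca0adbd
  rot[13] = a$cd110ca0adbdd
  rot[14] = $cd110ca0adbdda
Sorted (with $ < everything):
  sorted[0] = $cd110ca0adbdda
  sorted[1] = 0adbdda$cd110ca
  sorted[2] = 0ca0adbdda$cd11
  sorted[3] = 10ca0adbdda$cd1
  sorted[4] = 110ca0adbdda$cd
  sorted[5] = a$cd110ca0adbdd
  sorted[6] = a0adbdda$cd110c
  sorted[7] = adbdda$cd110ca0
  sorted[8] = bdda$cd110ca0ad
  sorted[9] = ca0adbdda$cd110
  sorted[10] = cd110ca0adbdda$
  sorted[11] = d110ca0adbdda$c
  sorted[12] = da$cd110ca0adbd
  sorted[13] = dbdda$cd110ca0a
  sorted[14] = dda$cd110ca0adb
sorted[14] = dda$cd110ca0adb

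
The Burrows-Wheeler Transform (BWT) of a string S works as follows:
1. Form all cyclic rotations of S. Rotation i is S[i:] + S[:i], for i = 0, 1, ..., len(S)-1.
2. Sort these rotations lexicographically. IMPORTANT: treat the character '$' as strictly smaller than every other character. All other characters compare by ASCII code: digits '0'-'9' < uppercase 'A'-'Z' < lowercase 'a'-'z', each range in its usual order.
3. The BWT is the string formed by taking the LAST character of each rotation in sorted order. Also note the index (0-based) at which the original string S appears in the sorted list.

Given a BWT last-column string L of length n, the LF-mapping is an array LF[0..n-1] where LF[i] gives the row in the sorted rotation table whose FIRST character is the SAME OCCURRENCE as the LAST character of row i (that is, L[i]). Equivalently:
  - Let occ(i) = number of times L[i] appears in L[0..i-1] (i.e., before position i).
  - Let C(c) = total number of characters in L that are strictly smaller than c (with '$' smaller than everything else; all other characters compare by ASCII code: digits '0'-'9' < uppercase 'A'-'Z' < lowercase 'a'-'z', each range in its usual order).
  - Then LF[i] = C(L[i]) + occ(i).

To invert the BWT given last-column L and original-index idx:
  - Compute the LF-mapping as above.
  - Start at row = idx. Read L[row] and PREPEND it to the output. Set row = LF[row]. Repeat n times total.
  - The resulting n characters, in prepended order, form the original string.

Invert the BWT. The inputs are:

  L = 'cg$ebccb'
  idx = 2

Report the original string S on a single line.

LF mapping: 3 7 0 6 1 4 5 2
Walk LF starting at row 2, prepending L[row]:
  step 1: row=2, L[2]='$', prepend. Next row=LF[2]=0
  step 2: row=0, L[0]='c', prepend. Next row=LF[0]=3
  step 3: row=3, L[3]='e', prepend. Next row=LF[3]=6
  step 4: row=6, L[6]='c', prepend. Next row=LF[6]=5
  step 5: row=5, L[5]='c', prepend. Next row=LF[5]=4
  step 6: row=4, L[4]='b', prepend. Next row=LF[4]=1
  step 7: row=1, L[1]='g', prepend. Next row=LF[1]=7
  step 8: row=7, L[7]='b', prepend. Next row=LF[7]=2
Reversed output: bgbccec$

Answer: bgbccec$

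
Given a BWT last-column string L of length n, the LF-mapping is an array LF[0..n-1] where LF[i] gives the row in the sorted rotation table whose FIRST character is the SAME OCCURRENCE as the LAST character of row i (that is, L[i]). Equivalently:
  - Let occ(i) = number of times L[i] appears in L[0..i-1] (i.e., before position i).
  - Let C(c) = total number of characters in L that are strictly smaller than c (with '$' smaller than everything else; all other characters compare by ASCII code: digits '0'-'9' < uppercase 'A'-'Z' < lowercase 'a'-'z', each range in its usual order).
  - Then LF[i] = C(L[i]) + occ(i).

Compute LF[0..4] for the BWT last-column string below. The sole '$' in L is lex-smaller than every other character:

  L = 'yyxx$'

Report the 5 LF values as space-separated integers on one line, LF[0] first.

Answer: 3 4 1 2 0

Derivation:
Char counts: '$':1, 'x':2, 'y':2
C (first-col start): C('$')=0, C('x')=1, C('y')=3
L[0]='y': occ=0, LF[0]=C('y')+0=3+0=3
L[1]='y': occ=1, LF[1]=C('y')+1=3+1=4
L[2]='x': occ=0, LF[2]=C('x')+0=1+0=1
L[3]='x': occ=1, LF[3]=C('x')+1=1+1=2
L[4]='$': occ=0, LF[4]=C('$')+0=0+0=0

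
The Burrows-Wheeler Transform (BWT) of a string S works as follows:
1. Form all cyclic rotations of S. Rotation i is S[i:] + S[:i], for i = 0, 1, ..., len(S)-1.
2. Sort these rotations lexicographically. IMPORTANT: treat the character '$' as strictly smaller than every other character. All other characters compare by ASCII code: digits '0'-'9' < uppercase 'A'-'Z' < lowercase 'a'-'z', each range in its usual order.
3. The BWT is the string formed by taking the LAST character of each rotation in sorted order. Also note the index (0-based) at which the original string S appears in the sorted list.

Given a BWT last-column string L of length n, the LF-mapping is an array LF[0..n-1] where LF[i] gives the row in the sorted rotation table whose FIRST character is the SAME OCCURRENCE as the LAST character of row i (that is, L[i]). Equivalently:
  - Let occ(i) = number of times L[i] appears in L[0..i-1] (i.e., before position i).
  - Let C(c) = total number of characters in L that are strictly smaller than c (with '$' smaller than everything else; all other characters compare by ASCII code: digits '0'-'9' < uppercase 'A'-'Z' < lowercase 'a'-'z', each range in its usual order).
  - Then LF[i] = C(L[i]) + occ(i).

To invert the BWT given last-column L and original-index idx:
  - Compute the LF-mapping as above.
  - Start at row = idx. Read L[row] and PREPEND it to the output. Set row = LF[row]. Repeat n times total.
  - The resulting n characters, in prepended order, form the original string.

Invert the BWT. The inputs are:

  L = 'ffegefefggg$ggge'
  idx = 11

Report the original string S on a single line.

Answer: ggefeeegggggfff$

Derivation:
LF mapping: 5 6 1 9 2 7 3 8 10 11 12 0 13 14 15 4
Walk LF starting at row 11, prepending L[row]:
  step 1: row=11, L[11]='$', prepend. Next row=LF[11]=0
  step 2: row=0, L[0]='f', prepend. Next row=LF[0]=5
  step 3: row=5, L[5]='f', prepend. Next row=LF[5]=7
  step 4: row=7, L[7]='f', prepend. Next row=LF[7]=8
  step 5: row=8, L[8]='g', prepend. Next row=LF[8]=10
  step 6: row=10, L[10]='g', prepend. Next row=LF[10]=12
  step 7: row=12, L[12]='g', prepend. Next row=LF[12]=13
  step 8: row=13, L[13]='g', prepend. Next row=LF[13]=14
  step 9: row=14, L[14]='g', prepend. Next row=LF[14]=15
  step 10: row=15, L[15]='e', prepend. Next row=LF[15]=4
  step 11: row=4, L[4]='e', prepend. Next row=LF[4]=2
  step 12: row=2, L[2]='e', prepend. Next row=LF[2]=1
  step 13: row=1, L[1]='f', prepend. Next row=LF[1]=6
  step 14: row=6, L[6]='e', prepend. Next row=LF[6]=3
  step 15: row=3, L[3]='g', prepend. Next row=LF[3]=9
  step 16: row=9, L[9]='g', prepend. Next row=LF[9]=11
Reversed output: ggefeeegggggfff$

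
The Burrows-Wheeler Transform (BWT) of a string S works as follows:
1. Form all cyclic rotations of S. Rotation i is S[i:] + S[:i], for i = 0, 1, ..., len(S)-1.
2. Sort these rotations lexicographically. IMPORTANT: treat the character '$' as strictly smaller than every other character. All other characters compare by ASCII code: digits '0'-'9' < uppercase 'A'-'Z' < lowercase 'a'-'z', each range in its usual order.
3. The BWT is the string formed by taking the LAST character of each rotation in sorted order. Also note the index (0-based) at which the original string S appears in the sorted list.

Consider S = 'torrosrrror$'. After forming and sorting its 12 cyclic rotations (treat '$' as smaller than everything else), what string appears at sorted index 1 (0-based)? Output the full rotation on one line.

Answer: or$torrosrrr

Derivation:
All 12 rotations (rotation i = S[i:]+S[:i]):
  rot[0] = torrosrrror$
  rot[1] = orrosrrror$t
  rot[2] = rrosrrror$to
  rot[3] = rosrrror$tor
  rot[4] = osrrror$torr
  rot[5] = srrror$torro
  rot[6] = rrror$torros
  rot[7] = rror$torrosr
  rot[8] = ror$torrosrr
  rot[9] = or$torrosrrr
  rot[10] = r$torrosrrro
  rot[11] = $torrosrrror
Sorted (with $ < everything):
  sorted[0] = $torrosrrror
  sorted[1] = or$torrosrrr
  sorted[2] = orrosrrror$t
  sorted[3] = osrrror$torr
  sorted[4] = r$torrosrrro
  sorted[5] = ror$torrosrr
  sorted[6] = rosrrror$tor
  sorted[7] = rror$torrosr
  sorted[8] = rrosrrror$to
  sorted[9] = rrror$torros
  sorted[10] = srrror$torro
  sorted[11] = torrosrrror$
sorted[1] = or$torrosrrr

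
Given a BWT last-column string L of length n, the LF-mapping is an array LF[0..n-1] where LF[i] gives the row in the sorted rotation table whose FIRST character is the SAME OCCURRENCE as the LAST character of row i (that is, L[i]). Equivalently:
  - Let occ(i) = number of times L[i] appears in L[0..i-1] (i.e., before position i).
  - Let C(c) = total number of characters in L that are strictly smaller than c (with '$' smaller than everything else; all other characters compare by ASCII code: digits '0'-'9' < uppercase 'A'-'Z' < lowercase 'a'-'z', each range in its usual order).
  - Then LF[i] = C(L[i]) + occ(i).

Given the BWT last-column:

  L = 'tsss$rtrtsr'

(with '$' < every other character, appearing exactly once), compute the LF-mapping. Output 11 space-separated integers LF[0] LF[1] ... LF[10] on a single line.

Answer: 8 4 5 6 0 1 9 2 10 7 3

Derivation:
Char counts: '$':1, 'r':3, 's':4, 't':3
C (first-col start): C('$')=0, C('r')=1, C('s')=4, C('t')=8
L[0]='t': occ=0, LF[0]=C('t')+0=8+0=8
L[1]='s': occ=0, LF[1]=C('s')+0=4+0=4
L[2]='s': occ=1, LF[2]=C('s')+1=4+1=5
L[3]='s': occ=2, LF[3]=C('s')+2=4+2=6
L[4]='$': occ=0, LF[4]=C('$')+0=0+0=0
L[5]='r': occ=0, LF[5]=C('r')+0=1+0=1
L[6]='t': occ=1, LF[6]=C('t')+1=8+1=9
L[7]='r': occ=1, LF[7]=C('r')+1=1+1=2
L[8]='t': occ=2, LF[8]=C('t')+2=8+2=10
L[9]='s': occ=3, LF[9]=C('s')+3=4+3=7
L[10]='r': occ=2, LF[10]=C('r')+2=1+2=3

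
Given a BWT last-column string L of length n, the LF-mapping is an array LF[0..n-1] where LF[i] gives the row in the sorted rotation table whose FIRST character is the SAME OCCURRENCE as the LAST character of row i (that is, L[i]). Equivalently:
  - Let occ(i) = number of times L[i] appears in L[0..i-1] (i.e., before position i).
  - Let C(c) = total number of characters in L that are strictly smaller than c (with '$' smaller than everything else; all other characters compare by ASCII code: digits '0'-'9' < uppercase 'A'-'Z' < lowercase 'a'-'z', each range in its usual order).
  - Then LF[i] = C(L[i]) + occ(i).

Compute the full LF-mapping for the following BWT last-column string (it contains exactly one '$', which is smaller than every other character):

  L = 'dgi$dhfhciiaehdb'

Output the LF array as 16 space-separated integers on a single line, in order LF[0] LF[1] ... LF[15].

Answer: 4 9 13 0 5 10 8 11 3 14 15 1 7 12 6 2

Derivation:
Char counts: '$':1, 'a':1, 'b':1, 'c':1, 'd':3, 'e':1, 'f':1, 'g':1, 'h':3, 'i':3
C (first-col start): C('$')=0, C('a')=1, C('b')=2, C('c')=3, C('d')=4, C('e')=7, C('f')=8, C('g')=9, C('h')=10, C('i')=13
L[0]='d': occ=0, LF[0]=C('d')+0=4+0=4
L[1]='g': occ=0, LF[1]=C('g')+0=9+0=9
L[2]='i': occ=0, LF[2]=C('i')+0=13+0=13
L[3]='$': occ=0, LF[3]=C('$')+0=0+0=0
L[4]='d': occ=1, LF[4]=C('d')+1=4+1=5
L[5]='h': occ=0, LF[5]=C('h')+0=10+0=10
L[6]='f': occ=0, LF[6]=C('f')+0=8+0=8
L[7]='h': occ=1, LF[7]=C('h')+1=10+1=11
L[8]='c': occ=0, LF[8]=C('c')+0=3+0=3
L[9]='i': occ=1, LF[9]=C('i')+1=13+1=14
L[10]='i': occ=2, LF[10]=C('i')+2=13+2=15
L[11]='a': occ=0, LF[11]=C('a')+0=1+0=1
L[12]='e': occ=0, LF[12]=C('e')+0=7+0=7
L[13]='h': occ=2, LF[13]=C('h')+2=10+2=12
L[14]='d': occ=2, LF[14]=C('d')+2=4+2=6
L[15]='b': occ=0, LF[15]=C('b')+0=2+0=2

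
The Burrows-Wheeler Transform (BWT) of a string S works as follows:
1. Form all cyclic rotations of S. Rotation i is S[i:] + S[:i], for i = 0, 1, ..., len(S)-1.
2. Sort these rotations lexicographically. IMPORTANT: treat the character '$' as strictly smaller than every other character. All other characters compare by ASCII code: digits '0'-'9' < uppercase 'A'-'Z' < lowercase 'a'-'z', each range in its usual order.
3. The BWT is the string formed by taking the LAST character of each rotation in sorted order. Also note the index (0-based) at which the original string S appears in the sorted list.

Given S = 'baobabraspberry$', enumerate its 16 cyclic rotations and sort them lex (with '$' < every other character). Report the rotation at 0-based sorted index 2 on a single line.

All 16 rotations (rotation i = S[i:]+S[:i]):
  rot[0] = baobabraspberry$
  rot[1] = aobabraspberry$b
  rot[2] = obabraspberry$ba
  rot[3] = babraspberry$bao
  rot[4] = abraspberry$baob
  rot[5] = braspberry$baoba
  rot[6] = raspberry$baobab
  rot[7] = aspberry$baobabr
  rot[8] = spberry$baobabra
  rot[9] = pberry$baobabras
  rot[10] = berry$baobabrasp
  rot[11] = erry$baobabraspb
  rot[12] = rry$baobabraspbe
  rot[13] = ry$baobabraspber
  rot[14] = y$baobabraspberr
  rot[15] = $baobabraspberry
Sorted (with $ < everything):
  sorted[0] = $baobabraspberry
  sorted[1] = abraspberry$baob
  sorted[2] = aobabraspberry$b
  sorted[3] = aspberry$baobabr
  sorted[4] = babraspberry$bao
  sorted[5] = baobabraspberry$
  sorted[6] = berry$baobabrasp
  sorted[7] = braspberry$baoba
  sorted[8] = erry$baobabraspb
  sorted[9] = obabraspberry$ba
  sorted[10] = pberry$baobabras
  sorted[11] = raspberry$baobab
  sorted[12] = rry$baobabraspbe
  sorted[13] = ry$baobabraspber
  sorted[14] = spberry$baobabra
  sorted[15] = y$baobabraspberr
sorted[2] = aobabraspberry$b

Answer: aobabraspberry$b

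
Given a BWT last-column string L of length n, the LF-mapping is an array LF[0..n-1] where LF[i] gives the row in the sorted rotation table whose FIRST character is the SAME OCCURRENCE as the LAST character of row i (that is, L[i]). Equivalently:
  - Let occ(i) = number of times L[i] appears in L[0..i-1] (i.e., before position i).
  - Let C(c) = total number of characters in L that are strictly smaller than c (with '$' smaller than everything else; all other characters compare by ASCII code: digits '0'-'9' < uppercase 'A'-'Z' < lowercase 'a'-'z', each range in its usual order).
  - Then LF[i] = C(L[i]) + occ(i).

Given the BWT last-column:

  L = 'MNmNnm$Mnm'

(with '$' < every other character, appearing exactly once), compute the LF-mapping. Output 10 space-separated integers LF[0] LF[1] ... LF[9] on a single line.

Answer: 1 3 5 4 8 6 0 2 9 7

Derivation:
Char counts: '$':1, 'M':2, 'N':2, 'm':3, 'n':2
C (first-col start): C('$')=0, C('M')=1, C('N')=3, C('m')=5, C('n')=8
L[0]='M': occ=0, LF[0]=C('M')+0=1+0=1
L[1]='N': occ=0, LF[1]=C('N')+0=3+0=3
L[2]='m': occ=0, LF[2]=C('m')+0=5+0=5
L[3]='N': occ=1, LF[3]=C('N')+1=3+1=4
L[4]='n': occ=0, LF[4]=C('n')+0=8+0=8
L[5]='m': occ=1, LF[5]=C('m')+1=5+1=6
L[6]='$': occ=0, LF[6]=C('$')+0=0+0=0
L[7]='M': occ=1, LF[7]=C('M')+1=1+1=2
L[8]='n': occ=1, LF[8]=C('n')+1=8+1=9
L[9]='m': occ=2, LF[9]=C('m')+2=5+2=7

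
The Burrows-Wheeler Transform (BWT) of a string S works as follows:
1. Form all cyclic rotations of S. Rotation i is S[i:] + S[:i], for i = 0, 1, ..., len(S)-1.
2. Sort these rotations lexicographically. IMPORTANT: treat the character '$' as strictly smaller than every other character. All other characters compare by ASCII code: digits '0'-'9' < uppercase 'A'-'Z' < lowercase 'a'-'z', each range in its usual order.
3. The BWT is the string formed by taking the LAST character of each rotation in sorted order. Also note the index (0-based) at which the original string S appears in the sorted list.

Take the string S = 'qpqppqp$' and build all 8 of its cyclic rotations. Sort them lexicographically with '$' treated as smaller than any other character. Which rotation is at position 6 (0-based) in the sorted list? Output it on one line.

Answer: qppqp$qp

Derivation:
All 8 rotations (rotation i = S[i:]+S[:i]):
  rot[0] = qpqppqp$
  rot[1] = pqppqp$q
  rot[2] = qppqp$qp
  rot[3] = ppqp$qpq
  rot[4] = pqp$qpqp
  rot[5] = qp$qpqpp
  rot[6] = p$qpqppq
  rot[7] = $qpqppqp
Sorted (with $ < everything):
  sorted[0] = $qpqppqp
  sorted[1] = p$qpqppq
  sorted[2] = ppqp$qpq
  sorted[3] = pqp$qpqp
  sorted[4] = pqppqp$q
  sorted[5] = qp$qpqpp
  sorted[6] = qppqp$qp
  sorted[7] = qpqppqp$
sorted[6] = qppqp$qp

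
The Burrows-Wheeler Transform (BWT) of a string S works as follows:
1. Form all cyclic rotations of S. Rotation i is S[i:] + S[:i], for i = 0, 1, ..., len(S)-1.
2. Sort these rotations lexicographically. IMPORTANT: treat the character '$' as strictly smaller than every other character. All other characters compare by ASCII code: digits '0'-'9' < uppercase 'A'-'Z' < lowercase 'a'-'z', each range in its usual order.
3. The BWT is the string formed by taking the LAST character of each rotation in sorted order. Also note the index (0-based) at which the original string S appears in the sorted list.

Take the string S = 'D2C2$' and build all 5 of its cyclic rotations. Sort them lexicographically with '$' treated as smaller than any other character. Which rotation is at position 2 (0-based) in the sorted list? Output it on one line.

Answer: 2C2$D

Derivation:
All 5 rotations (rotation i = S[i:]+S[:i]):
  rot[0] = D2C2$
  rot[1] = 2C2$D
  rot[2] = C2$D2
  rot[3] = 2$D2C
  rot[4] = $D2C2
Sorted (with $ < everything):
  sorted[0] = $D2C2
  sorted[1] = 2$D2C
  sorted[2] = 2C2$D
  sorted[3] = C2$D2
  sorted[4] = D2C2$
sorted[2] = 2C2$D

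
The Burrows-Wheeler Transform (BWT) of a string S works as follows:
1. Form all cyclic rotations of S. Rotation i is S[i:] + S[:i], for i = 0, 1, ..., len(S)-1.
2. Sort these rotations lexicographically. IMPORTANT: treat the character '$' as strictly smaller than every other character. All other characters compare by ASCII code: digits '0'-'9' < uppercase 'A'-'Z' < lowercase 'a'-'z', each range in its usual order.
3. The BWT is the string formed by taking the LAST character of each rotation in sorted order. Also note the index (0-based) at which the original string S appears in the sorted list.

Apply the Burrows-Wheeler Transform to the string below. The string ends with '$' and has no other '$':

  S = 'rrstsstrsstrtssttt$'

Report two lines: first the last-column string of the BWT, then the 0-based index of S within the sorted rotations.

Answer: t$trttrtssrstsssrts
1

Derivation:
All 19 rotations (rotation i = S[i:]+S[:i]):
  rot[0] = rrstsstrsstrtssttt$
  rot[1] = rstsstrsstrtssttt$r
  rot[2] = stsstrsstrtssttt$rr
  rot[3] = tsstrsstrtssttt$rrs
  rot[4] = sstrsstrtssttt$rrst
  rot[5] = strsstrtssttt$rrsts
  rot[6] = trsstrtssttt$rrstss
  rot[7] = rsstrtssttt$rrstsst
  rot[8] = sstrtssttt$rrstsstr
  rot[9] = strtssttt$rrstsstrs
  rot[10] = trtssttt$rrstsstrss
  rot[11] = rtssttt$rrstsstrsst
  rot[12] = tssttt$rrstsstrsstr
  rot[13] = ssttt$rrstsstrsstrt
  rot[14] = sttt$rrstsstrsstrts
  rot[15] = ttt$rrstsstrsstrtss
  rot[16] = tt$rrstsstrsstrtsst
  rot[17] = t$rrstsstrsstrtsstt
  rot[18] = $rrstsstrsstrtssttt
Sorted (with $ < everything):
  sorted[0] = $rrstsstrsstrtssttt  (last char: 't')
  sorted[1] = rrstsstrsstrtssttt$  (last char: '$')
  sorted[2] = rsstrtssttt$rrstsst  (last char: 't')
  sorted[3] = rstsstrsstrtssttt$r  (last char: 'r')
  sorted[4] = rtssttt$rrstsstrsst  (last char: 't')
  sorted[5] = sstrsstrtssttt$rrst  (last char: 't')
  sorted[6] = sstrtssttt$rrstsstr  (last char: 'r')
  sorted[7] = ssttt$rrstsstrsstrt  (last char: 't')
  sorted[8] = strsstrtssttt$rrsts  (last char: 's')
  sorted[9] = strtssttt$rrstsstrs  (last char: 's')
  sorted[10] = stsstrsstrtssttt$rr  (last char: 'r')
  sorted[11] = sttt$rrstsstrsstrts  (last char: 's')
  sorted[12] = t$rrstsstrsstrtsstt  (last char: 't')
  sorted[13] = trsstrtssttt$rrstss  (last char: 's')
  sorted[14] = trtssttt$rrstsstrss  (last char: 's')
  sorted[15] = tsstrsstrtssttt$rrs  (last char: 's')
  sorted[16] = tssttt$rrstsstrsstr  (last char: 'r')
  sorted[17] = tt$rrstsstrsstrtsst  (last char: 't')
  sorted[18] = ttt$rrstsstrsstrtss  (last char: 's')
Last column: t$trttrtssrstsssrts
Original string S is at sorted index 1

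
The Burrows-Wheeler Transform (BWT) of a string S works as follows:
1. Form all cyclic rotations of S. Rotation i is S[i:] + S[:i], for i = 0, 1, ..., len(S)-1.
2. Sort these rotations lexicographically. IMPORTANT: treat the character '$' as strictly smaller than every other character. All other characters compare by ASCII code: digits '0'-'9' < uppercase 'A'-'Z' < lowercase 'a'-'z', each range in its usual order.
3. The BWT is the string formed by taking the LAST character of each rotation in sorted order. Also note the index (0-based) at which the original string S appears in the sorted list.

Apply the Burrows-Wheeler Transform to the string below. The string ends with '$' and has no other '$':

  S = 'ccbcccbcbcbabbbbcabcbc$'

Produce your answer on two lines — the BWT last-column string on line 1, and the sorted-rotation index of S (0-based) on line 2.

Answer: cbccabbcbcaccbbbbbccc$b
21

Derivation:
All 23 rotations (rotation i = S[i:]+S[:i]):
  rot[0] = ccbcccbcbcbabbbbcabcbc$
  rot[1] = cbcccbcbcbabbbbcabcbc$c
  rot[2] = bcccbcbcbabbbbcabcbc$cc
  rot[3] = cccbcbcbabbbbcabcbc$ccb
  rot[4] = ccbcbcbabbbbcabcbc$ccbc
  rot[5] = cbcbcbabbbbcabcbc$ccbcc
  rot[6] = bcbcbabbbbcabcbc$ccbccc
  rot[7] = cbcbabbbbcabcbc$ccbcccb
  rot[8] = bcbabbbbcabcbc$ccbcccbc
  rot[9] = cbabbbbcabcbc$ccbcccbcb
  rot[10] = babbbbcabcbc$ccbcccbcbc
  rot[11] = abbbbcabcbc$ccbcccbcbcb
  rot[12] = bbbbcabcbc$ccbcccbcbcba
  rot[13] = bbbcabcbc$ccbcccbcbcbab
  rot[14] = bbcabcbc$ccbcccbcbcbabb
  rot[15] = bcabcbc$ccbcccbcbcbabbb
  rot[16] = cabcbc$ccbcccbcbcbabbbb
  rot[17] = abcbc$ccbcccbcbcbabbbbc
  rot[18] = bcbc$ccbcccbcbcbabbbbca
  rot[19] = cbc$ccbcccbcbcbabbbbcab
  rot[20] = bc$ccbcccbcbcbabbbbcabc
  rot[21] = c$ccbcccbcbcbabbbbcabcb
  rot[22] = $ccbcccbcbcbabbbbcabcbc
Sorted (with $ < everything):
  sorted[0] = $ccbcccbcbcbabbbbcabcbc  (last char: 'c')
  sorted[1] = abbbbcabcbc$ccbcccbcbcb  (last char: 'b')
  sorted[2] = abcbc$ccbcccbcbcbabbbbc  (last char: 'c')
  sorted[3] = babbbbcabcbc$ccbcccbcbc  (last char: 'c')
  sorted[4] = bbbbcabcbc$ccbcccbcbcba  (last char: 'a')
  sorted[5] = bbbcabcbc$ccbcccbcbcbab  (last char: 'b')
  sorted[6] = bbcabcbc$ccbcccbcbcbabb  (last char: 'b')
  sorted[7] = bc$ccbcccbcbcbabbbbcabc  (last char: 'c')
  sorted[8] = bcabcbc$ccbcccbcbcbabbb  (last char: 'b')
  sorted[9] = bcbabbbbcabcbc$ccbcccbc  (last char: 'c')
  sorted[10] = bcbc$ccbcccbcbcbabbbbca  (last char: 'a')
  sorted[11] = bcbcbabbbbcabcbc$ccbccc  (last char: 'c')
  sorted[12] = bcccbcbcbabbbbcabcbc$cc  (last char: 'c')
  sorted[13] = c$ccbcccbcbcbabbbbcabcb  (last char: 'b')
  sorted[14] = cabcbc$ccbcccbcbcbabbbb  (last char: 'b')
  sorted[15] = cbabbbbcabcbc$ccbcccbcb  (last char: 'b')
  sorted[16] = cbc$ccbcccbcbcbabbbbcab  (last char: 'b')
  sorted[17] = cbcbabbbbcabcbc$ccbcccb  (last char: 'b')
  sorted[18] = cbcbcbabbbbcabcbc$ccbcc  (last char: 'c')
  sorted[19] = cbcccbcbcbabbbbcabcbc$c  (last char: 'c')
  sorted[20] = ccbcbcbabbbbcabcbc$ccbc  (last char: 'c')
  sorted[21] = ccbcccbcbcbabbbbcabcbc$  (last char: '$')
  sorted[22] = cccbcbcbabbbbcabcbc$ccb  (last char: 'b')
Last column: cbccabbcbcaccbbbbbccc$b
Original string S is at sorted index 21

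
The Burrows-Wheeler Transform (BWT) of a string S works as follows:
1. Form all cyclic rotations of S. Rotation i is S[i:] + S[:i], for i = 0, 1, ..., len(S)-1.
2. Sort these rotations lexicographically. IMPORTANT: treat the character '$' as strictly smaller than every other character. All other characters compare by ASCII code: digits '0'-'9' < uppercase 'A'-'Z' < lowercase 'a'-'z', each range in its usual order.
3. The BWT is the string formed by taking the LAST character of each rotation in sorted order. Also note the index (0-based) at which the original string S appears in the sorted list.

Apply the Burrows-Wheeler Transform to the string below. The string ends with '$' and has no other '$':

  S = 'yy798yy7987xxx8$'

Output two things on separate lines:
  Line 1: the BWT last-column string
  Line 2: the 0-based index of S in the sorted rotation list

Answer: 8yy8x9977xx7yy8$
15

Derivation:
All 16 rotations (rotation i = S[i:]+S[:i]):
  rot[0] = yy798yy7987xxx8$
  rot[1] = y798yy7987xxx8$y
  rot[2] = 798yy7987xxx8$yy
  rot[3] = 98yy7987xxx8$yy7
  rot[4] = 8yy7987xxx8$yy79
  rot[5] = yy7987xxx8$yy798
  rot[6] = y7987xxx8$yy798y
  rot[7] = 7987xxx8$yy798yy
  rot[8] = 987xxx8$yy798yy7
  rot[9] = 87xxx8$yy798yy79
  rot[10] = 7xxx8$yy798yy798
  rot[11] = xxx8$yy798yy7987
  rot[12] = xx8$yy798yy7987x
  rot[13] = x8$yy798yy7987xx
  rot[14] = 8$yy798yy7987xxx
  rot[15] = $yy798yy7987xxx8
Sorted (with $ < everything):
  sorted[0] = $yy798yy7987xxx8  (last char: '8')
  sorted[1] = 7987xxx8$yy798yy  (last char: 'y')
  sorted[2] = 798yy7987xxx8$yy  (last char: 'y')
  sorted[3] = 7xxx8$yy798yy798  (last char: '8')
  sorted[4] = 8$yy798yy7987xxx  (last char: 'x')
  sorted[5] = 87xxx8$yy798yy79  (last char: '9')
  sorted[6] = 8yy7987xxx8$yy79  (last char: '9')
  sorted[7] = 987xxx8$yy798yy7  (last char: '7')
  sorted[8] = 98yy7987xxx8$yy7  (last char: '7')
  sorted[9] = x8$yy798yy7987xx  (last char: 'x')
  sorted[10] = xx8$yy798yy7987x  (last char: 'x')
  sorted[11] = xxx8$yy798yy7987  (last char: '7')
  sorted[12] = y7987xxx8$yy798y  (last char: 'y')
  sorted[13] = y798yy7987xxx8$y  (last char: 'y')
  sorted[14] = yy7987xxx8$yy798  (last char: '8')
  sorted[15] = yy798yy7987xxx8$  (last char: '$')
Last column: 8yy8x9977xx7yy8$
Original string S is at sorted index 15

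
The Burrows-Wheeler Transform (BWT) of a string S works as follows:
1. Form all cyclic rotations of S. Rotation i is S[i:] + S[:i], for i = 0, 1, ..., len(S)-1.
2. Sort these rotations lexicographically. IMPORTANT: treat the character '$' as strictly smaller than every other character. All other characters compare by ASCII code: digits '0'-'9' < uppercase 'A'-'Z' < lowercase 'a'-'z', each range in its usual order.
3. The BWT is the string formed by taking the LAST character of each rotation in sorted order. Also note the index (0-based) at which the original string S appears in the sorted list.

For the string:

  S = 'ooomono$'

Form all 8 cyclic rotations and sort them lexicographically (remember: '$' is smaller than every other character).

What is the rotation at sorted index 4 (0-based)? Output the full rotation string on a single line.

Answer: omono$oo

Derivation:
All 8 rotations (rotation i = S[i:]+S[:i]):
  rot[0] = ooomono$
  rot[1] = oomono$o
  rot[2] = omono$oo
  rot[3] = mono$ooo
  rot[4] = ono$ooom
  rot[5] = no$ooomo
  rot[6] = o$ooomon
  rot[7] = $ooomono
Sorted (with $ < everything):
  sorted[0] = $ooomono
  sorted[1] = mono$ooo
  sorted[2] = no$ooomo
  sorted[3] = o$ooomon
  sorted[4] = omono$oo
  sorted[5] = ono$ooom
  sorted[6] = oomono$o
  sorted[7] = ooomono$
sorted[4] = omono$oo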